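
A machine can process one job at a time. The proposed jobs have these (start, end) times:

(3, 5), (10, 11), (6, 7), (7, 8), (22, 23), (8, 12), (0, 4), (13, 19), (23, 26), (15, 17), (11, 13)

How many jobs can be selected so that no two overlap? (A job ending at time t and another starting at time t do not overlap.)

8

Sort by end time and greedily take each interval whose start is ≥ the last chosen end.
Sorted by end: (0,4)  (3,5)  (6,7)  (7,8)  (10,11)  (8,12)  (11,13)  (15,17)  (13,19)  (22,23)  (23,26)
take (0,4); take (6,7); take (7,8); take (10,11); take (11,13); take (15,17); take (22,23); take (23,26).
Selected 8 jobs.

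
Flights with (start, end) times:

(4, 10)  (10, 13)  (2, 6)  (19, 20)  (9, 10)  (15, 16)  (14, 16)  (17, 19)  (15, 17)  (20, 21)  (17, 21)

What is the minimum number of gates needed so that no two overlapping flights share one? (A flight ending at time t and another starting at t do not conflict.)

starts: [2, 4, 9, 10, 14, 15, 15, 17, 17, 19, 20]
ends:   [6, 10, 10, 13, 16, 16, 17, 19, 20, 21, 21]
s2→1 s4→2 e6→1 s9→2 e10→1 e10→0 s10→1 e13→0 s14→1 s15→2 s15→3  — peak 3.

3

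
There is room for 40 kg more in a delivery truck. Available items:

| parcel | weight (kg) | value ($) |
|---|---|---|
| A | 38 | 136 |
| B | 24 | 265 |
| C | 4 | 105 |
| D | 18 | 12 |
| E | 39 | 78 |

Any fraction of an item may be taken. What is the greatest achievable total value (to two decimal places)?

Sort by value per unit weight and fill in that order.
Ratios (sorted): C 26.25, B 11.04, A 3.58, E 2.00, D 0.67
take C (4 @ 105); take B (24 @ 265); take 12/38 of A → 42.95. Capacity used 40/40.
Total value = 412.95

412.95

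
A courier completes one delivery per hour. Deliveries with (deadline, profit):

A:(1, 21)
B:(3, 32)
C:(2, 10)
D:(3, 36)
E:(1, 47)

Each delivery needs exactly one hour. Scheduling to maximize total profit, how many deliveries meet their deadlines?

Take jobs in profit order; each goes to the latest open slot no later than its deadline.
Profit order: E=47 D=36 B=32 A=21 C=10
Assign: E→slot 1, D→slot 3, B→slot 2, A skipped, C skipped.
Slots: [1:E] [2:B] [3:D]
3 of 5 scheduled.

3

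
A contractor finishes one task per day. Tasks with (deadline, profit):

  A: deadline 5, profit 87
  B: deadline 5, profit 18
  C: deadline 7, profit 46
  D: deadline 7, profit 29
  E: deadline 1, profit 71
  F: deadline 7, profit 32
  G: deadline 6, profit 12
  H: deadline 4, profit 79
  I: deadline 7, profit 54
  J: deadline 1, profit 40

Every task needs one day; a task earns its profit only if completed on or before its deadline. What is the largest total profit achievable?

Sort by profit descending; place each in the latest free slot ≤ its deadline.
Profit order: A=87 H=79 E=71 I=54 C=46 J=40 F=32 D=29 B=18 G=12
Assign: A→slot 5, H→slot 4, E→slot 1, I→slot 7, C→slot 6, J skipped, F→slot 3, D→slot 2, B skipped, G skipped.
Slots: [1:E] [2:D] [3:F] [4:H] [5:A] [6:C] [7:I]
Profit = 71 + 29 + 32 + 79 + 87 + 46 + 54 = 398

398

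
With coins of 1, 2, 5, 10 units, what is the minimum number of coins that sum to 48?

7

Use the largest denomination that fits, subtract, and repeat.
48 − 4×10→8 − 1×5→3 − 1×2→1 − 1×1→0
Total coins = 4 + 1 + 1 + 1 = 7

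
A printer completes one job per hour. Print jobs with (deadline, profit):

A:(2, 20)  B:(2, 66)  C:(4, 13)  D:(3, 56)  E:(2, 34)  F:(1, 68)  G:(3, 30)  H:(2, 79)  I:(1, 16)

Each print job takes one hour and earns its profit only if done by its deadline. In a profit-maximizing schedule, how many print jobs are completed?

Take jobs in profit order; each goes to the latest open slot no later than its deadline.
By profit: H(d2,79), F(d1,68), B(d2,66), D(d3,56), E(d2,34), G(d3,30), A(d2,20), I(d1,16), C(d4,13)
H→slot 2; F→slot 1; B skipped; D→slot 3; E skipped; G skipped; A skipped; I skipped; C→slot 4.
4 of 9 scheduled.

4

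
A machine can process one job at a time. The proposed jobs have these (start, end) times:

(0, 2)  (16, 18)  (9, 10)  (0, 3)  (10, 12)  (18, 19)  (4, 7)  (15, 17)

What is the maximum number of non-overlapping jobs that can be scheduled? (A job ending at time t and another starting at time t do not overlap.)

6

By end time: (0,2), (0,3), (4,7), (9,10), (10,12), (15,17), (16,18), (18,19).
Pick (0,2); next start ≥ 2 → (4,7); next start ≥ 7 → (9,10); next start ≥ 10 → (10,12); next start ≥ 12 → (15,17); next start ≥ 17 → (18,19).
Selected 6 jobs.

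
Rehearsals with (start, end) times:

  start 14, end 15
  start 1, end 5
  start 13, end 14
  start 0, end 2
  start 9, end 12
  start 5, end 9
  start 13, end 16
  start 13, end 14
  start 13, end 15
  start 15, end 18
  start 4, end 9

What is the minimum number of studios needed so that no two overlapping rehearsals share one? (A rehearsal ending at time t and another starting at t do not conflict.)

4

Events (time:±→running): 0:+→1 1:+→2 2:-→1 4:+→2 5:-→1 5:+→2 9:-→1 9:-→0 9:+→1 12:-→0 13:+→1 13:+→2 13:+→3 13:+→4 … peak 4.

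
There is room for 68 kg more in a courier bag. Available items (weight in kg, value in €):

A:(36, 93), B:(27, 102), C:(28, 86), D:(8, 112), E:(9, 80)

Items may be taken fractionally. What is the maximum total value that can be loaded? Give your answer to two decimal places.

367.71

Sort by value per unit weight and fill in that order.
Order: D (112/8=14.00) > E (80/9=8.89) > B (102/27=3.78) > C (86/28=3.07) > A (93/36=2.58)
Fill: take D (8 @ 112) → take E (9 @ 80) → take B (27 @ 102) → take 24/28 of C → 73.71; 68/68 used.
Total value = 367.71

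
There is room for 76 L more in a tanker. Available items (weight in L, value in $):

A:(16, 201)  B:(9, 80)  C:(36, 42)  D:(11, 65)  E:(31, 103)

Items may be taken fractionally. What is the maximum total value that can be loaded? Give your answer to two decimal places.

Sort by value per unit weight and fill in that order.
Order: A (201/16=12.56) > B (80/9=8.89) > D (65/11=5.91) > E (103/31=3.32) > C (42/36=1.17)
Fill: take A (16 @ 201) → take B (9 @ 80) → take D (11 @ 65) → take E (31 @ 103) → take 9/36 of C → 10.50; 76/76 used.
Total value = 459.50

459.50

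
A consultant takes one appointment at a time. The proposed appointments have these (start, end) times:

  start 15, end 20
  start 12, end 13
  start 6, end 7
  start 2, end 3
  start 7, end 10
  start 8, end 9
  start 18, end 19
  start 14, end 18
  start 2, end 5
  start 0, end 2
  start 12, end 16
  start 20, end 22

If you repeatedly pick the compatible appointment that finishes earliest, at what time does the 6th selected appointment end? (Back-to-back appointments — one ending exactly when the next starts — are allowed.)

Order by finish time; keep every interval that doesn't clash with the previous kept one.
Sorted by end: (0,2)  (2,3)  (2,5)  (6,7)  (8,9)  (7,10)  (12,13)  (12,16)  (14,18)  (18,19)  (15,20)  (20,22)
take (0,2); take (2,3); take (6,7); take (8,9); take (12,13); take (14,18); take (18,19); take (20,22).
Selected: (0,2) (2,3) (6,7) (8,9) (12,13) (14,18) (18,19) (20,22)

18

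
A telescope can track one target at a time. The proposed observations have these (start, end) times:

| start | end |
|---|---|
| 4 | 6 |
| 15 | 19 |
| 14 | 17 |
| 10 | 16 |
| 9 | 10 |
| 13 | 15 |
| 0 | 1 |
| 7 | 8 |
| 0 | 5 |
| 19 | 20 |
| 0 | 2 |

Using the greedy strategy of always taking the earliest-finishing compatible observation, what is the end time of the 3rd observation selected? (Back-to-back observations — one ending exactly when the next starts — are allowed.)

8

Order by finish time; keep every interval that doesn't clash with the previous kept one.
Sorted by end: (0,1)  (0,2)  (0,5)  (4,6)  (7,8)  (9,10)  (13,15)  (10,16)  (14,17)  (15,19)  (19,20)
take (0,1); skip (0,2); skip (0,5); take (4,6); take (7,8); take (9,10); take (13,15); take (15,19); take (19,20).
Selected: (0,1) (4,6) (7,8) (9,10) (13,15) (15,19) (19,20)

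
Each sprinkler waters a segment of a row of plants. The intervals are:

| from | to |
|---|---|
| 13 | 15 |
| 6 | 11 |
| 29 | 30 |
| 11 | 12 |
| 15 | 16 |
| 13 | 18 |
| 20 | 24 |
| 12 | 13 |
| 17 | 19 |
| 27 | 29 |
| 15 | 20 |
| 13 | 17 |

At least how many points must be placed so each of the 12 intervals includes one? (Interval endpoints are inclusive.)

6

Sorted: [6,11] [11,12] [12,13] [13,15] [15,16] [13,17] [13,18] [17,19] [15,20] [20,24] [27,29] [29,30]
{[6,11],[11,12]} hit by 11; {[12,13],[13,15]} hit by 13; {[15,16],[13,17],[13,18]} hit by 16; {[17,19],[15,20]} hit by 19; {[20,24]} hit by 24; {[27,29],[29,30]} hit by 29.
Points: 11, 13, 16, 19, 24, 29 (6 total).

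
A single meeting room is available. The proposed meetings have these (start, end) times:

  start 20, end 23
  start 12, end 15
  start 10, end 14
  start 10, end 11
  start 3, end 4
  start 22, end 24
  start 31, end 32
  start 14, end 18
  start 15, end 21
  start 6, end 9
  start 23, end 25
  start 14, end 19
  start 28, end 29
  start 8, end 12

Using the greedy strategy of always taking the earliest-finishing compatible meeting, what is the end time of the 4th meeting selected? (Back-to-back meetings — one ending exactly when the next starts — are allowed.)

15

Order by finish time; keep every interval that doesn't clash with the previous kept one.
By end time: (3,4), (6,9), (10,11), (8,12), (10,14), (12,15), (14,18), (14,19), (15,21), (20,23), (22,24), (23,25), (28,29), (31,32).
Pick (3,4); next start ≥ 4 → (6,9); next start ≥ 9 → (10,11); next start ≥ 11 → (12,15); next start ≥ 15 → (15,21); next start ≥ 21 → (22,24); next start ≥ 24 → (28,29); next start ≥ 29 → (31,32).
Selected: (3,4) (6,9) (10,11) (12,15) (15,21) (22,24) (28,29) (31,32)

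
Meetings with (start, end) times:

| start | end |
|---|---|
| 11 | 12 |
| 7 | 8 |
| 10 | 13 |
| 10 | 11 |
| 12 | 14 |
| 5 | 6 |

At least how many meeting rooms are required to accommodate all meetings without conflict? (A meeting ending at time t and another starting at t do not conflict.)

starts: [5, 7, 10, 10, 11, 12]
ends:   [6, 8, 11, 12, 13, 14]
s5→1 e6→0 s7→1 e8→0 s10→1 s10→2  — peak 2.

2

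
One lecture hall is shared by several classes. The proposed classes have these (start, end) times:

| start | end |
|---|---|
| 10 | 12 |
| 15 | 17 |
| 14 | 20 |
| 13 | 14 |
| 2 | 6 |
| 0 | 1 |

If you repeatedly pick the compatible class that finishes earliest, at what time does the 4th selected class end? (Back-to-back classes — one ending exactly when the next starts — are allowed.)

14

Sort by end time and greedily take each interval whose start is ≥ the last chosen end.
By end time: (0,1), (2,6), (10,12), (13,14), (15,17), (14,20).
Pick (0,1); next start ≥ 1 → (2,6); next start ≥ 6 → (10,12); next start ≥ 12 → (13,14); next start ≥ 14 → (15,17).
Selected: (0,1) (2,6) (10,12) (13,14) (15,17)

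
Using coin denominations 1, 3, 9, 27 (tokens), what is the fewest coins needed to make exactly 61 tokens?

5

61 − 2×27→7 − 2×3→1 − 1×1→0
Total coins = 2 + 2 + 1 = 5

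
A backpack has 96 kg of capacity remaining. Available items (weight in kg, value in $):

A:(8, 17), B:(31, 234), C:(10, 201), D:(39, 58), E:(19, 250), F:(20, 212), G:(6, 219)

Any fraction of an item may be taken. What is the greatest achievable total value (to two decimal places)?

1135.97

Sort by value per unit weight and fill in that order.
Order: G (219/6=36.50) > C (201/10=20.10) > E (250/19=13.16) > F (212/20=10.60) > B (234/31=7.55) > A (17/8=2.12) > D (58/39=1.49)
Fill: take G (6 @ 219) → take C (10 @ 201) → take E (19 @ 250) → take F (20 @ 212) → take B (31 @ 234) → take A (8 @ 17) → take 2/39 of D → 2.97; 96/96 used.
Total value = 1135.97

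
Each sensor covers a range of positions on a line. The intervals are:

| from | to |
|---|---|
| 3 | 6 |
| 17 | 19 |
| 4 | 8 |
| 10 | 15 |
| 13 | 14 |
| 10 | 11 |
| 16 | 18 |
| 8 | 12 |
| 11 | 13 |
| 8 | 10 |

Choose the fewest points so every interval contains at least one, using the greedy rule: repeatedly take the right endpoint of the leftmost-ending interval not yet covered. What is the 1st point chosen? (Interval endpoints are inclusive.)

Process intervals by earliest right end; each time one isn't hit yet, stab at its right endpoint.
By right end: [3,6]  [4,8]  [8,10]  [10,11]  [8,12]  [11,13]  [13,14]  [10,15]  [16,18]  [17,19]
[3,6] uncovered → point at 6; [8,10] uncovered → point at 10; [11,13] uncovered → point at 13; [16,18] uncovered → point at 18.
Points: 6, 10, 13, 18 (4 total).

6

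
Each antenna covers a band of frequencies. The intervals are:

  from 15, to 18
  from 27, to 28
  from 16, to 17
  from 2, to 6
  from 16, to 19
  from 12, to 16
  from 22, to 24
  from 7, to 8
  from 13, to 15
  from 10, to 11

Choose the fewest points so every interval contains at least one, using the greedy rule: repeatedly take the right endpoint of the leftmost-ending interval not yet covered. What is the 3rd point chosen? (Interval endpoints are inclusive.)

Sort by right endpoint; whenever an interval is uncovered, place a point at its right end.
By right end: [2,6]  [7,8]  [10,11]  [13,15]  [12,16]  [16,17]  [15,18]  [16,19]  [22,24]  [27,28]
[2,6] uncovered → point at 6; [7,8] uncovered → point at 8; [10,11] uncovered → point at 11; [13,15] uncovered → point at 15; [16,17] uncovered → point at 17; [22,24] uncovered → point at 24; [27,28] uncovered → point at 28.
Points: 6, 8, 11, 15, 17, 24, 28 (7 total).

11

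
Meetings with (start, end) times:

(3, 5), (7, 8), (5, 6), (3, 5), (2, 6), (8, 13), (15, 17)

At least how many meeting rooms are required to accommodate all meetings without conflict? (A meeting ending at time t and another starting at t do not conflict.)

Events (time:±→running): 2:+→1 3:+→2 3:+→3 … peak 3.

3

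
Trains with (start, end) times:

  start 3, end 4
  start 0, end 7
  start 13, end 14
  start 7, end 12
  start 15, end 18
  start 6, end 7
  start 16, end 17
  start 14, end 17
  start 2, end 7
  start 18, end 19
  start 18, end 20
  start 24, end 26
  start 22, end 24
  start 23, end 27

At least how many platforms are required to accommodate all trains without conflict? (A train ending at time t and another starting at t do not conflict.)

The answer is the maximum number of intervals overlapping at any instant.
Events (time:±→running): 0:+→1 2:+→2 3:+→3 … peak 3.

3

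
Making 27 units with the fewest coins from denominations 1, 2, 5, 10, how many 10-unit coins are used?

27 = 2×10 + 1×5 + 1×2
Count of 10: 2

2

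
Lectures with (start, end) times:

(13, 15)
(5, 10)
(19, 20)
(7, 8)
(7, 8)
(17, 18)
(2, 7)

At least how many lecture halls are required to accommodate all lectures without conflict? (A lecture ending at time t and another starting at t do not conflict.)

The answer is the maximum number of intervals overlapping at any instant.
Events (time:±→running): 2:+→1 5:+→2 7:-→1 7:+→2 7:+→3 … peak 3.

3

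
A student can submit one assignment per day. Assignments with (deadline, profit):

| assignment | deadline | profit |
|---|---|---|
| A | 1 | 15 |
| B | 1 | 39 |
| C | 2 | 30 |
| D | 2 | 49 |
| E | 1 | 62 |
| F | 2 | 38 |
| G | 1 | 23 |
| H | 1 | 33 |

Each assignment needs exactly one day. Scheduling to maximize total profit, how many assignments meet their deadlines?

2

Sort by profit descending; place each in the latest free slot ≤ its deadline.
Profit order: E=62 D=49 B=39 F=38 H=33 C=30 G=23 A=15
Assign: E→slot 1, D→slot 2, B skipped, F skipped, H skipped, C skipped, G skipped, A skipped.
Slots: [1:E] [2:D]
2 of 8 scheduled.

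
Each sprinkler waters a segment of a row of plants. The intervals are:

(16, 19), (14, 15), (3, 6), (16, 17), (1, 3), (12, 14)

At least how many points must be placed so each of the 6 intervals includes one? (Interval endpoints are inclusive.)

3

By right end: [1,3]  [3,6]  [12,14]  [14,15]  [16,17]  [16,19]
[1,3] uncovered → point at 3; [12,14] uncovered → point at 14; [16,17] uncovered → point at 17.
Points: 3, 14, 17 (3 total).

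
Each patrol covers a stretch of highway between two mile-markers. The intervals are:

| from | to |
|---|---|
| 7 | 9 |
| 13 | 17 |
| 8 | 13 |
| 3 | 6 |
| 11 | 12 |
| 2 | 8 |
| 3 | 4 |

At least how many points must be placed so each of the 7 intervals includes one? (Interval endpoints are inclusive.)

4

Sort by right endpoint; whenever an interval is uncovered, place a point at its right end.
By right end: [3,4]  [3,6]  [2,8]  [7,9]  [11,12]  [8,13]  [13,17]
[3,4] uncovered → point at 4; [7,9] uncovered → point at 9; [11,12] uncovered → point at 12; [13,17] uncovered → point at 17.
Points: 4, 9, 12, 17 (4 total).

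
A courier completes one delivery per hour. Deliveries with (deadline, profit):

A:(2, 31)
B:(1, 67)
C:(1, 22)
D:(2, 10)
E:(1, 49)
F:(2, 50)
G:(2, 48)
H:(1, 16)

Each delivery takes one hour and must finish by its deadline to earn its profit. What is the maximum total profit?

Take jobs in profit order; each goes to the latest open slot no later than its deadline.
Profit order: B=67 F=50 E=49 G=48 A=31 C=22 H=16 D=10
Assign: B→slot 1, F→slot 2, E skipped, G skipped, A skipped, C skipped, H skipped, D skipped.
Slots: [1:B] [2:F]
Profit = 67 + 50 = 117

117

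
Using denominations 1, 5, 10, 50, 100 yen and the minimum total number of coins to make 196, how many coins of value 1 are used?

1

196 − 1×100→96 − 1×50→46 − 4×10→6 − 1×5→1 − 1×1→0
Count of 1: 1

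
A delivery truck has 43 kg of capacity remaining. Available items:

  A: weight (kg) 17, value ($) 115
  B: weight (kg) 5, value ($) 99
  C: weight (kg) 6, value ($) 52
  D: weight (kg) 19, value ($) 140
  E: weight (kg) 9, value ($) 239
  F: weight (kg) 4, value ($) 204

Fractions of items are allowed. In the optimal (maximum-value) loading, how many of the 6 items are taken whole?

Greedy by value/weight ratio, highest first.
Ratios (sorted): F 51.00, E 26.56, B 19.80, C 8.67, D 7.37, A 6.76
take F (4 @ 204); take E (9 @ 239); take B (5 @ 99); take C (6 @ 52); take D (19 @ 140). Capacity used 43/43.
5 item(s) taken whole.

5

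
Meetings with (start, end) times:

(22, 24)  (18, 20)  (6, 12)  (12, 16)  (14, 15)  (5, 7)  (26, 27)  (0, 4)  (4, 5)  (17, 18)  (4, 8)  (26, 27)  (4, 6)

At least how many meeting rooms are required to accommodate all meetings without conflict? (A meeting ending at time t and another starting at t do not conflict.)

3

Count concurrent intervals with a sweep; the peak is the room count.
starts: [0, 4, 4, 4, 5, 6, 12, 14, 17, 18, 22, 26, 26]
ends:   [4, 5, 6, 7, 8, 12, 15, 16, 18, 20, 24, 27, 27]
s0→1 e4→0 s4→1 s4→2 s4→3  — peak 3.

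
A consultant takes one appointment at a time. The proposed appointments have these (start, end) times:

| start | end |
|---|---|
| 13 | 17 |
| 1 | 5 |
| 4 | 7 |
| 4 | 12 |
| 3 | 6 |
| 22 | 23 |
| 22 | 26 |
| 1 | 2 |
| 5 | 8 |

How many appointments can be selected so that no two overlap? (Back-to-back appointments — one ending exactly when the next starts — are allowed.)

4

By end time: (1,2), (1,5), (3,6), (4,7), (5,8), (4,12), (13,17), (22,23), (22,26).
Pick (1,2); next start ≥ 2 → (3,6); next start ≥ 6 → (13,17); next start ≥ 17 → (22,23).
Selected 4 appointments.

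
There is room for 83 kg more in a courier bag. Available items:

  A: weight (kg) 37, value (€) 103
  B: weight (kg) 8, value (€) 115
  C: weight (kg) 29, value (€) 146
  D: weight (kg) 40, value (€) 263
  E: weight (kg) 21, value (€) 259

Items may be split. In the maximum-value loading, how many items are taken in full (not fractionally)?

3

Order: B (115/8=14.38) > E (259/21=12.33) > D (263/40=6.58) > C (146/29=5.03) > A (103/37=2.78)
Fill: take B (8 @ 115) → take E (21 @ 259) → take D (40 @ 263) → take 14/29 of C → 70.48; 83/83 used.
3 item(s) taken whole; one partial (take 14/29 of C).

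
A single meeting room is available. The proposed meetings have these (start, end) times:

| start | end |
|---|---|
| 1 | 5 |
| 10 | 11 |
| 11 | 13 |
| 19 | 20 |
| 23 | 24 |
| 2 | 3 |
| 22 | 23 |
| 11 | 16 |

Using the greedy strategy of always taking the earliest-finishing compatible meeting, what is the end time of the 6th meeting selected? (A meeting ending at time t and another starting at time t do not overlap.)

24

By end time: (2,3), (1,5), (10,11), (11,13), (11,16), (19,20), (22,23), (23,24).
Pick (2,3); next start ≥ 3 → (10,11); next start ≥ 11 → (11,13); next start ≥ 13 → (19,20); next start ≥ 20 → (22,23); next start ≥ 23 → (23,24).
Selected: (2,3) (10,11) (11,13) (19,20) (22,23) (23,24)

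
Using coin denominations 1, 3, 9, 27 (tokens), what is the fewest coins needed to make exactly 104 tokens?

8

Use the largest denomination that fits, subtract, and repeat.
104 = 3×27 + 2×9 + 1×3 + 2×1
Total coins = 3 + 2 + 1 + 2 = 8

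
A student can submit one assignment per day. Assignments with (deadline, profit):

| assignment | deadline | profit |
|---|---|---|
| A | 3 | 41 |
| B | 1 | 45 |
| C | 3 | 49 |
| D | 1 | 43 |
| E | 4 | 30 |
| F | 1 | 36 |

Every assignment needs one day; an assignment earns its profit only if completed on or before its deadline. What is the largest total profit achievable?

165

Profit order: C=49 B=45 D=43 A=41 F=36 E=30
Assign: C→slot 3, B→slot 1, D skipped, A→slot 2, F skipped, E→slot 4.
Slots: [1:B] [2:A] [3:C] [4:E]
Profit = 45 + 41 + 49 + 30 = 165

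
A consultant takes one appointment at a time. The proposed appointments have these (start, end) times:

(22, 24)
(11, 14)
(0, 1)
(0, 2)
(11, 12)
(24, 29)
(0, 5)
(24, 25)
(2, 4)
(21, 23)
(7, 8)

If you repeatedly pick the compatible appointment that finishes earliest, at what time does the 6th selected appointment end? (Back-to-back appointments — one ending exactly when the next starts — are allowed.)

By end time: (0,1), (0,2), (2,4), (0,5), (7,8), (11,12), (11,14), (21,23), (22,24), (24,25), (24,29).
Pick (0,1); next start ≥ 1 → (2,4); next start ≥ 4 → (7,8); next start ≥ 8 → (11,12); next start ≥ 12 → (21,23); next start ≥ 23 → (24,25).
Selected: (0,1) (2,4) (7,8) (11,12) (21,23) (24,25)

25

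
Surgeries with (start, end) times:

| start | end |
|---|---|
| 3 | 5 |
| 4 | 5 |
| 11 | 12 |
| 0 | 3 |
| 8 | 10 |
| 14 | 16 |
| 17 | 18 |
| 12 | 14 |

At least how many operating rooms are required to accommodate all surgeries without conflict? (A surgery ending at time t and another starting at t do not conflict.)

2

The answer is the maximum number of intervals overlapping at any instant.
Events (time:±→running): 0:+→1 3:-→0 3:+→1 4:+→2 … peak 2.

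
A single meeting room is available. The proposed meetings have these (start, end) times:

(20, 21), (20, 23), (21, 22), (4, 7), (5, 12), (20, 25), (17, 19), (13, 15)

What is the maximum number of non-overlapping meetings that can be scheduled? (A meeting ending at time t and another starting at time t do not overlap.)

5

Sorted by end: (4,7)  (5,12)  (13,15)  (17,19)  (20,21)  (21,22)  (20,23)  (20,25)
take (4,7); skip (5,12); take (13,15); take (17,19); take (20,21); take (21,22).
Selected 5 meetings.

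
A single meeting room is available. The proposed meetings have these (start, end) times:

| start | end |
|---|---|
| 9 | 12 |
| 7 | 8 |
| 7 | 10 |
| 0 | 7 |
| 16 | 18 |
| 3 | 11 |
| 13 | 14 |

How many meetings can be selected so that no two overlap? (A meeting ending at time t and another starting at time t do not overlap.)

Sorted by end: (0,7)  (7,8)  (7,10)  (3,11)  (9,12)  (13,14)  (16,18)
take (0,7); take (7,8); skip (7,10); take (9,12); take (13,14); take (16,18).
Selected 5 meetings.

5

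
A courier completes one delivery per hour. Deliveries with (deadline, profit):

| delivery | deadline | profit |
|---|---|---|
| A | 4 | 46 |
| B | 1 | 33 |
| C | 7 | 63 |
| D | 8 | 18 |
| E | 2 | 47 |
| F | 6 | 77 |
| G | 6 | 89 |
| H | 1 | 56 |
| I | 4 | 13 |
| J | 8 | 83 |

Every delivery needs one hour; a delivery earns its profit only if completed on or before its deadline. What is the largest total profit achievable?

Take jobs in profit order; each goes to the latest open slot no later than its deadline.
By profit: G(d6,89), J(d8,83), F(d6,77), C(d7,63), H(d1,56), E(d2,47), A(d4,46), B(d1,33), D(d8,18), I(d4,13)
G→slot 6; J→slot 8; F→slot 5; C→slot 7; H→slot 1; E→slot 2; A→slot 4; B skipped; D→slot 3; I skipped.
Profit = 56 + 47 + 18 + 46 + 77 + 89 + 63 + 83 = 479

479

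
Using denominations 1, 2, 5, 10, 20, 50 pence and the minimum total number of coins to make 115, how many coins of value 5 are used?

1

Use the largest denomination that fits, subtract, and repeat.
115 = 2×50 + 1×10 + 1×5
Count of 5: 1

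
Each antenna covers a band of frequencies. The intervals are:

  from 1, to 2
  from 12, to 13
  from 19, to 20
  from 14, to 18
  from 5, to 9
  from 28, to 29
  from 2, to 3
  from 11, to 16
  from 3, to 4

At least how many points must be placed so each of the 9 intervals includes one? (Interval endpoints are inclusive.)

Sort by right endpoint; whenever an interval is uncovered, place a point at its right end.
Sorted: [1,2] [2,3] [3,4] [5,9] [12,13] [11,16] [14,18] [19,20] [28,29]
{[1,2],[2,3]} hit by 2; {[3,4]} hit by 4; {[5,9]} hit by 9; {[12,13],[11,16]} hit by 13; {[14,18]} hit by 18; {[19,20]} hit by 20; {[28,29]} hit by 29.
Points: 2, 4, 9, 13, 18, 20, 29 (7 total).

7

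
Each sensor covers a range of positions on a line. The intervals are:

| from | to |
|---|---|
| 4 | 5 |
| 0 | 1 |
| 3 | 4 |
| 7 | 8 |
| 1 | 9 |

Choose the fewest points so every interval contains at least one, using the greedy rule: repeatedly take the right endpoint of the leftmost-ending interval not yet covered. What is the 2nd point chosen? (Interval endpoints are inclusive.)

Sort by right endpoint; whenever an interval is uncovered, place a point at its right end.
Sorted: [0,1] [3,4] [4,5] [7,8] [1,9]
{[0,1]} hit by 1; {[3,4],[4,5]} hit by 4; {[7,8],[1,9]} hit by 8.
Points: 1, 4, 8 (3 total).

4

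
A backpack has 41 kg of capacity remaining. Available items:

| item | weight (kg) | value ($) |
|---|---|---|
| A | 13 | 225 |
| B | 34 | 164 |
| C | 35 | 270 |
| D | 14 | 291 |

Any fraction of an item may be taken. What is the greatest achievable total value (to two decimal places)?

Ratios (sorted): D 20.79, A 17.31, C 7.71, B 4.82
take D (14 @ 291); take A (13 @ 225); take 14/35 of C → 108.00. Capacity used 41/41.
Total value = 624.00

624.00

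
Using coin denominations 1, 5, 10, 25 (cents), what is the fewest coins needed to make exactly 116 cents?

116 − 4×25→16 − 1×10→6 − 1×5→1 − 1×1→0
Total coins = 4 + 1 + 1 + 1 = 7

7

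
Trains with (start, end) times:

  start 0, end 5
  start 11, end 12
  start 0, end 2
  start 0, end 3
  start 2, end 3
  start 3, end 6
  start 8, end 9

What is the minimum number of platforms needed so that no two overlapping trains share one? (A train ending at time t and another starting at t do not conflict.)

The answer is the maximum number of intervals overlapping at any instant.
Events (time:±→running): 0:+→1 0:+→2 0:+→3 … peak 3.

3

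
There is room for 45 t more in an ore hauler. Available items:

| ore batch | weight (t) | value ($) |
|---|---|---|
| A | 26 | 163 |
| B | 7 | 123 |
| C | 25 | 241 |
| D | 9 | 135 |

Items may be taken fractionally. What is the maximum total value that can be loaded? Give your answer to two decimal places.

524.08

Sort by value per unit weight and fill in that order.
Ratios (sorted): B 17.57, D 15.00, C 9.64, A 6.27
take B (7 @ 123); take D (9 @ 135); take C (25 @ 241); take 4/26 of A → 25.08. Capacity used 45/45.
Total value = 524.08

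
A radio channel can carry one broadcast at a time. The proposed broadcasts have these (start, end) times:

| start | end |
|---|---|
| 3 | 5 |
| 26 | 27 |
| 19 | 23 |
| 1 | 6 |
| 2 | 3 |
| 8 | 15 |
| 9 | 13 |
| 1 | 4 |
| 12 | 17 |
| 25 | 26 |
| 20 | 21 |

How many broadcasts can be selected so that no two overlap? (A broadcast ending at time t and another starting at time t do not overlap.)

Sorted by end: (2,3)  (1,4)  (3,5)  (1,6)  (9,13)  (8,15)  (12,17)  (20,21)  (19,23)  (25,26)  (26,27)
take (2,3); take (3,5); take (9,13); take (20,21); skip (19,23); take (25,26); take (26,27).
Selected 6 broadcasts.

6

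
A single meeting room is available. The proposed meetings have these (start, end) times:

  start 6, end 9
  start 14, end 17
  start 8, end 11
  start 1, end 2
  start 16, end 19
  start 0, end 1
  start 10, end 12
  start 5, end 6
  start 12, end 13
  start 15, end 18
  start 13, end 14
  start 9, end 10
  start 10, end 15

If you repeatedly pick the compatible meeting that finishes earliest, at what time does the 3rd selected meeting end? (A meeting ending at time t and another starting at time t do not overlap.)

Greedy by earliest finish: after sorting by end time, pick each interval compatible with the last pick.
Sorted by end: (0,1)  (1,2)  (5,6)  (6,9)  (9,10)  (8,11)  (10,12)  (12,13)  (13,14)  (10,15)  (14,17)  (15,18)  (16,19)
take (0,1); take (1,2); take (5,6); take (6,9); take (9,10); skip (8,11); take (10,12); take (12,13); take (13,14); take (14,17).
Selected: (0,1) (1,2) (5,6) (6,9) (9,10) (10,12) (12,13) (13,14) (14,17)

6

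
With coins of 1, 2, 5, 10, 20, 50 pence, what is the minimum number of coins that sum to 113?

5

113 = 2×50 + 1×10 + 1×2 + 1×1
Total coins = 2 + 1 + 1 + 1 = 5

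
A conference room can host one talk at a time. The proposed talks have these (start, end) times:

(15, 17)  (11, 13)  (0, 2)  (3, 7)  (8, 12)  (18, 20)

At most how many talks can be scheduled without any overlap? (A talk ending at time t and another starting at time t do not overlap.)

Sorted by end: (0,2)  (3,7)  (8,12)  (11,13)  (15,17)  (18,20)
take (0,2); take (3,7); take (8,12); take (15,17); take (18,20).
Selected 5 talks.

5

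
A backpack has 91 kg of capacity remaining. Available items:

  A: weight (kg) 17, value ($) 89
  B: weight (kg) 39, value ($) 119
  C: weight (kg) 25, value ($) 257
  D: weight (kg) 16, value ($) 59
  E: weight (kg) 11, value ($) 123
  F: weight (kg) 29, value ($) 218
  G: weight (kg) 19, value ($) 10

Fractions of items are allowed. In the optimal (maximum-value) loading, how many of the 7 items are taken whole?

Greedy by value/weight ratio, highest first.
Order: E (123/11=11.18) > C (257/25=10.28) > F (218/29=7.52) > A (89/17=5.24) > D (59/16=3.69) > B (119/39=3.05) > G (10/19=0.53)
Fill: take E (11 @ 123) → take C (25 @ 257) → take F (29 @ 218) → take A (17 @ 89) → take 9/16 of D → 33.19; 91/91 used.
4 item(s) taken whole; one partial (take 9/16 of D).

4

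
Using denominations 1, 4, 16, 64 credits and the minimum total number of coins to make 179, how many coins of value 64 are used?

2

179 = 2×64 + 3×16 + 3×1
Count of 64: 2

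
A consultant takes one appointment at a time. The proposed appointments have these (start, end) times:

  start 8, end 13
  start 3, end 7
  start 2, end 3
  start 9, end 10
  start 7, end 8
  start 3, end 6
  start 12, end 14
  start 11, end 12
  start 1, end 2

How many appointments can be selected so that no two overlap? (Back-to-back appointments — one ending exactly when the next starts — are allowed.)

Sort by end time and greedily take each interval whose start is ≥ the last chosen end.
Sorted by end: (1,2)  (2,3)  (3,6)  (3,7)  (7,8)  (9,10)  (11,12)  (8,13)  (12,14)
take (1,2); take (2,3); take (3,6); skip (3,7); take (7,8); take (9,10); take (11,12); skip (8,13); take (12,14).
Selected 7 appointments.

7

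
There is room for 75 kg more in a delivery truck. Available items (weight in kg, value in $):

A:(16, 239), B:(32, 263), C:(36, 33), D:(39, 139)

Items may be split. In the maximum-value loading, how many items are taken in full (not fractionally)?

Sort by value per unit weight and fill in that order.
Ratios (sorted): A 14.94, B 8.22, D 3.56, C 0.92
take A (16 @ 239); take B (32 @ 263); take 27/39 of D → 96.23. Capacity used 75/75.
2 item(s) taken whole; one partial (take 27/39 of D).

2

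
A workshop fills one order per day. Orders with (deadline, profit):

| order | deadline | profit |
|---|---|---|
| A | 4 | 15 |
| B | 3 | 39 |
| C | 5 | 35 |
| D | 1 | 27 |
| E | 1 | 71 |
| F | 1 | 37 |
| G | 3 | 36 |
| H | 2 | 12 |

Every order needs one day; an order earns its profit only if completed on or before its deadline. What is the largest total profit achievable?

Sort by profit descending; place each in the latest free slot ≤ its deadline.
By profit: E(d1,71), B(d3,39), F(d1,37), G(d3,36), C(d5,35), D(d1,27), A(d4,15), H(d2,12)
E→slot 1; B→slot 3; F skipped; G→slot 2; C→slot 5; D skipped; A→slot 4; H skipped.
Profit = 71 + 36 + 39 + 15 + 35 = 196

196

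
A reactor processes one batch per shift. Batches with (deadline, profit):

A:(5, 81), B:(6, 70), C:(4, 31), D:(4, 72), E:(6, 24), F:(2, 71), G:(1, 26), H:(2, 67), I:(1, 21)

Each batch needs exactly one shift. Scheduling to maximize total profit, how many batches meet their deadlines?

6

Sort by profit descending; place each in the latest free slot ≤ its deadline.
Profit order: A=81 D=72 F=71 B=70 H=67 C=31 G=26 E=24 I=21
Assign: A→slot 5, D→slot 4, F→slot 2, B→slot 6, H→slot 1, C→slot 3, G skipped, E skipped, I skipped.
Slots: [1:H] [2:F] [3:C] [4:D] [5:A] [6:B]
6 of 9 scheduled.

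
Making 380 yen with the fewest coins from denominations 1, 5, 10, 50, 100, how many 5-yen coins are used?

0

380 = 3×100 + 1×50 + 3×10
Count of 5: 0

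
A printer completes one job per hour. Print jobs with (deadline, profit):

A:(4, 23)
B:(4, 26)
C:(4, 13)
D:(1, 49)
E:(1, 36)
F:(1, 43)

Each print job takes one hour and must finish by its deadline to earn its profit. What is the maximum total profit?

Take jobs in profit order; each goes to the latest open slot no later than its deadline.
Profit order: D=49 F=43 E=36 B=26 A=23 C=13
Assign: D→slot 1, F skipped, E skipped, B→slot 4, A→slot 3, C→slot 2.
Slots: [1:D] [2:C] [3:A] [4:B]
Profit = 49 + 13 + 23 + 26 = 111

111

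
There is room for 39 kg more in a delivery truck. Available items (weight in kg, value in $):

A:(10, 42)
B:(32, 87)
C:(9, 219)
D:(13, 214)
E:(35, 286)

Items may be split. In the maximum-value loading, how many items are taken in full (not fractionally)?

Ratios (sorted): C 24.33, D 16.46, E 8.17, A 4.20, B 2.72
take C (9 @ 219); take D (13 @ 214); take 17/35 of E → 138.91. Capacity used 39/39.
2 item(s) taken whole; one partial (take 17/35 of E).

2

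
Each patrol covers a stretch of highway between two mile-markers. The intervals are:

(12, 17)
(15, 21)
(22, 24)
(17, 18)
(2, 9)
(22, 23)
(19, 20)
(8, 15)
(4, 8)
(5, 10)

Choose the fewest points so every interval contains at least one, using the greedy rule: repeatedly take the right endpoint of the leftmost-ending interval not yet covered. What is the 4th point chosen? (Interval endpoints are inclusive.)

23

Sort by right endpoint; whenever an interval is uncovered, place a point at its right end.
Sorted: [4,8] [2,9] [5,10] [8,15] [12,17] [17,18] [19,20] [15,21] [22,23] [22,24]
{[4,8],[2,9],[5,10],[8,15]} hit by 8; {[12,17],[17,18]} hit by 17; {[19,20],[15,21]} hit by 20; {[22,23],[22,24]} hit by 23.
Points: 8, 17, 20, 23 (4 total).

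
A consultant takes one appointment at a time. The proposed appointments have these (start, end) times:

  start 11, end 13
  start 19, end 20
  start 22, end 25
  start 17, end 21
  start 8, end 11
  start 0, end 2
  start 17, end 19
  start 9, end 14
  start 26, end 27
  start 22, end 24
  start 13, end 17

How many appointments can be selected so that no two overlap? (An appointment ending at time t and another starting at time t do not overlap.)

Sorted by end: (0,2)  (8,11)  (11,13)  (9,14)  (13,17)  (17,19)  (19,20)  (17,21)  (22,24)  (22,25)  (26,27)
take (0,2); take (8,11); take (11,13); take (13,17); take (17,19); take (19,20); skip (17,21); take (22,24); take (26,27).
Selected 8 appointments.

8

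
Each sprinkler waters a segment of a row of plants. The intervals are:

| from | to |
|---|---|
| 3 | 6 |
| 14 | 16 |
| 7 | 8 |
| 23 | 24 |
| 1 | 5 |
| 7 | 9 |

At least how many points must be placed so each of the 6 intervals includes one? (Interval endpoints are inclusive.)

Sort by right endpoint; whenever an interval is uncovered, place a point at its right end.
By right end: [1,5]  [3,6]  [7,8]  [7,9]  [14,16]  [23,24]
[1,5] uncovered → point at 5; [7,8] uncovered → point at 8; [14,16] uncovered → point at 16; [23,24] uncovered → point at 24.
Points: 5, 8, 16, 24 (4 total).

4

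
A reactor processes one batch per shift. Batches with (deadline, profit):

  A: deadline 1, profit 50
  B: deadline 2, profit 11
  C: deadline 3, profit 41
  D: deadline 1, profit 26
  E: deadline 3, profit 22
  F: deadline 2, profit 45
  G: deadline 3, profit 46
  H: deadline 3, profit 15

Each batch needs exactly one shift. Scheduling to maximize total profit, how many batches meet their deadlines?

3

Take jobs in profit order; each goes to the latest open slot no later than its deadline.
Profit order: A=50 G=46 F=45 C=41 D=26 E=22 H=15 B=11
Assign: A→slot 1, G→slot 3, F→slot 2, C skipped, D skipped, E skipped, H skipped, B skipped.
Slots: [1:A] [2:F] [3:G]
3 of 8 scheduled.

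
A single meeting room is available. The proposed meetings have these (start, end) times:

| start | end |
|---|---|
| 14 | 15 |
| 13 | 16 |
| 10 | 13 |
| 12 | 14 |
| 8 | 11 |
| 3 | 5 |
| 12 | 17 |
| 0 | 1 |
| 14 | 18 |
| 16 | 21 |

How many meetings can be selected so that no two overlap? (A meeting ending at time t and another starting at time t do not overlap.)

6

Sort by end time and greedily take each interval whose start is ≥ the last chosen end.
By end time: (0,1), (3,5), (8,11), (10,13), (12,14), (14,15), (13,16), (12,17), (14,18), (16,21).
Pick (0,1); next start ≥ 1 → (3,5); next start ≥ 5 → (8,11); next start ≥ 11 → (12,14); next start ≥ 14 → (14,15); next start ≥ 15 → (16,21).
Selected 6 meetings.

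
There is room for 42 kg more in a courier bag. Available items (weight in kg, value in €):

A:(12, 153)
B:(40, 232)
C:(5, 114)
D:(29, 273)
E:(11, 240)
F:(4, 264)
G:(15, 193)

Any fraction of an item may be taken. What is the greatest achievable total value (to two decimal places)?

Greedy by value/weight ratio, highest first.
Order: F (264/4=66.00) > C (114/5=22.80) > E (240/11=21.82) > G (193/15=12.87) > A (153/12=12.75) > D (273/29=9.41) > B (232/40=5.80)
Fill: take F (4 @ 264) → take C (5 @ 114) → take E (11 @ 240) → take G (15 @ 193) → take 7/12 of A → 89.25; 42/42 used.
Total value = 900.25

900.25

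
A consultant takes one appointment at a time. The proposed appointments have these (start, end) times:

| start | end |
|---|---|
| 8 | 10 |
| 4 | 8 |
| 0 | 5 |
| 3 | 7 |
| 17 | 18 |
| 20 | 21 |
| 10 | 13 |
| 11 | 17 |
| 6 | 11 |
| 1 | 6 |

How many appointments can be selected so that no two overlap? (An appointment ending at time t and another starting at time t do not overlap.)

Sorted by end: (0,5)  (1,6)  (3,7)  (4,8)  (8,10)  (6,11)  (10,13)  (11,17)  (17,18)  (20,21)
take (0,5); skip (4,8); take (8,10); take (10,13); take (17,18); take (20,21).
Selected 5 appointments.

5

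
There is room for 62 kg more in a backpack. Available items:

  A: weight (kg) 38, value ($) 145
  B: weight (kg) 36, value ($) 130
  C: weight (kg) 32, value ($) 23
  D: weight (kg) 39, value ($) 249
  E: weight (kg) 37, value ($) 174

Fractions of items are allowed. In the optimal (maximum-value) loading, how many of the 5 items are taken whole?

Sort by value per unit weight and fill in that order.
Ratios (sorted): D 6.38, E 4.70, A 3.82, B 3.61, C 0.72
take D (39 @ 249); take 23/37 of E → 108.16. Capacity used 62/62.
1 item(s) taken whole; one partial (take 23/37 of E).

1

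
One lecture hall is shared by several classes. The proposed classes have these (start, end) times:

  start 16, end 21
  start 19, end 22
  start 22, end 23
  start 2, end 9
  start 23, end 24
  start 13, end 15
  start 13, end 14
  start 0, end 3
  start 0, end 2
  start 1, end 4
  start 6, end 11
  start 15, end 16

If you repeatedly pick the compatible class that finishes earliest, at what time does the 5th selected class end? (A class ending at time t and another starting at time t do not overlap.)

21

Greedy by earliest finish: after sorting by end time, pick each interval compatible with the last pick.
By end time: (0,2), (0,3), (1,4), (2,9), (6,11), (13,14), (13,15), (15,16), (16,21), (19,22), (22,23), (23,24).
Pick (0,2); next start ≥ 2 → (2,9); next start ≥ 9 → (13,14); next start ≥ 14 → (15,16); next start ≥ 16 → (16,21); next start ≥ 21 → (22,23); next start ≥ 23 → (23,24).
Selected: (0,2) (2,9) (13,14) (15,16) (16,21) (22,23) (23,24)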